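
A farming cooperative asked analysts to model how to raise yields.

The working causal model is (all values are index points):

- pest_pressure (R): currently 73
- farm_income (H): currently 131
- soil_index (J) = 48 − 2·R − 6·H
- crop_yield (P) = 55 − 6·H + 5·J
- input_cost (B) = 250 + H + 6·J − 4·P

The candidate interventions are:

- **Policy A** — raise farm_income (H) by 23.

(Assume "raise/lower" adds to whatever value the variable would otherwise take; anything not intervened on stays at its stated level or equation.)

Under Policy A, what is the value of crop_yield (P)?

Policy A (H + 23):
  R = 73
  H = 131 + 23 = 154
  J = 48 − 2·73 − 6·154 = -1022
  P = 55 − 6·154 + 5·(-1022) = -5979

-5979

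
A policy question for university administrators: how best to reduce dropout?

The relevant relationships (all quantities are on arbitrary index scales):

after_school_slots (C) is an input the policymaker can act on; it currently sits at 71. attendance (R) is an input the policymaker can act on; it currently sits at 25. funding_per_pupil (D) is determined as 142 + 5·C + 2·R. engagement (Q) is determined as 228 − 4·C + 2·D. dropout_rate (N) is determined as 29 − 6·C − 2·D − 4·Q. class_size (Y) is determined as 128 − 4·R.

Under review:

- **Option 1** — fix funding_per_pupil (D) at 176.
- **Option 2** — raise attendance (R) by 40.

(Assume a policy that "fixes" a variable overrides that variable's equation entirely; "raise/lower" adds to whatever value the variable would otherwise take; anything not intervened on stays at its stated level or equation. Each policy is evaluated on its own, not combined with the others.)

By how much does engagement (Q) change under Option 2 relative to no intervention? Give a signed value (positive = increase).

160

Baseline:
  C = 71
  R = 25
  D = 142 + 5·71 + 2·25 = 547
  Q = 228 − 4·71 + 2·547 = 1038
Option 2 (R + 40):
  C = 71
  R = 25 + 40 = 65
  D = 142 + 5·71 + 2·65 = 627
  Q = 228 − 4·71 + 2·627 = 1198
Change in Q: 1198 − 1038 = 160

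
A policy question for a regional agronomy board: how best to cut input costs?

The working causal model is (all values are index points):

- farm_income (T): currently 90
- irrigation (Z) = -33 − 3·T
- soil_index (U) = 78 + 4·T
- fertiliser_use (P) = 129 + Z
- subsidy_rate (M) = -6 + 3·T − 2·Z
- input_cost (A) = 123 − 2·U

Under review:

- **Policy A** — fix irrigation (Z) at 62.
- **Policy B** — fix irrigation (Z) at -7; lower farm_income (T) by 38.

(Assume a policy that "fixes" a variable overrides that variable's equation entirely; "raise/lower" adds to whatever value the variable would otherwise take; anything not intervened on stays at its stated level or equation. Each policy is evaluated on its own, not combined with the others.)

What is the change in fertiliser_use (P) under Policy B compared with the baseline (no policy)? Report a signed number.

296

Baseline:
  T = 90
  Z = -33 − 3·90 = -303
  P = 129 + (-303) = -174
Policy B (Z := -7, T − 38):
  T = 90 − 38 = 52
  Z = -7
  P = 129 + (-7) = 122
Change in P: 122 − (-174) = 296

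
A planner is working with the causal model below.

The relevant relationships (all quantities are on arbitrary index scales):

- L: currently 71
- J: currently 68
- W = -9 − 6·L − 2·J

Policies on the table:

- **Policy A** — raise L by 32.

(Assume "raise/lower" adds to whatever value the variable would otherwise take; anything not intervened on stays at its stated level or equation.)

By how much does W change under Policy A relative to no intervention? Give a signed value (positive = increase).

-192

Baseline:
  L = 71
  J = 68
  W = -9 − 6·71 − 2·68 = -571
Policy A (L + 32):
  L = 71 + 32 = 103
  J = 68
  W = -9 − 6·103 − 2·68 = -763
Change in W: -763 − (-571) = -192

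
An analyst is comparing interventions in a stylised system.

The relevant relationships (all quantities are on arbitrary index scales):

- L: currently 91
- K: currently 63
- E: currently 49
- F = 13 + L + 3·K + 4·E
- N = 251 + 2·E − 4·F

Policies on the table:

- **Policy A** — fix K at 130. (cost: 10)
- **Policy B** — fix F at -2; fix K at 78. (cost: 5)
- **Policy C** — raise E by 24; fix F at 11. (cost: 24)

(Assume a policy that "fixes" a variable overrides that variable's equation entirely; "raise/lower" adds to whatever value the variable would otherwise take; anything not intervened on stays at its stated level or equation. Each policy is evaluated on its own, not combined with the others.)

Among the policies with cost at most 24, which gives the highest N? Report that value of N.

Policy A (K := 130):
  L = 91
  K = 130
  E = 49
  F = 13 + 91 + 3·130 + 4·49 = 690
  N = 251 + 2·49 − 4·690 = -2411
Policy B (F := -2, K := 78):
  L = 91
  K = 78
  E = 49
  F = -2
  N = 251 + 2·49 − 4·(-2) = 357
Policy C (E + 24, F := 11):
  L = 91
  K = 63
  E = 49 + 24 = 73
  F = 11
  N = 251 + 2·73 − 4·11 = 353
Comparing — Policy A: N=-2411, Policy B: N=357, Policy C: N=353. Highest is 357 (Policy B).

357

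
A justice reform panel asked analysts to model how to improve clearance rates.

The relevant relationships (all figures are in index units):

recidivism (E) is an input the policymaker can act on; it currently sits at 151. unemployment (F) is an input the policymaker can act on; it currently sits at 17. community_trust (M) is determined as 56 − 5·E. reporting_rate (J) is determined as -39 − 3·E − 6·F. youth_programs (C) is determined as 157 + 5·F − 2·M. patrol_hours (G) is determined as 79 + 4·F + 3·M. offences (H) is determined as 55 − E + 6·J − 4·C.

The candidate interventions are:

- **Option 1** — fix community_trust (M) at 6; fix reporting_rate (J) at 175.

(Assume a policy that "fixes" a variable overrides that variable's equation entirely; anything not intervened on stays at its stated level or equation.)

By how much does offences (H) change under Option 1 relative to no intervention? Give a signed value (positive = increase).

10254

Baseline:
  E = 151
  F = 17
  M = 56 − 5·151 = -699
  J = -39 − 3·151 − 6·17 = -594
  C = 157 + 5·17 − 2·(-699) = 1640
  H = 55 − 151 + 6·(-594) − 4·1640 = -10220
Option 1 (M := 6, J := 175):
  E = 151
  F = 17
  M = 6
  J = 175
  C = 157 + 5·17 − 2·6 = 230
  H = 55 − 151 + 6·175 − 4·230 = 34
Change in H: 34 − (-10220) = 10254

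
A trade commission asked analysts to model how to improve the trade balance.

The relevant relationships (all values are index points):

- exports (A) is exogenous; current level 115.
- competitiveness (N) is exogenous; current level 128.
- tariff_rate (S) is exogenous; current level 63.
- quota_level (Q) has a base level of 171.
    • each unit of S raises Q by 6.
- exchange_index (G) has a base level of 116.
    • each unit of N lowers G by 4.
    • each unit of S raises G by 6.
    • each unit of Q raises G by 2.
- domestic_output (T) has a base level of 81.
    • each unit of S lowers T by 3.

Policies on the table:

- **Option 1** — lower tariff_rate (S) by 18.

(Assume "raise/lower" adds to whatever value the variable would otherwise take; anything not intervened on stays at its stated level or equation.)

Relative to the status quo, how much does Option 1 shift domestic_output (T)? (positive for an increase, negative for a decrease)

54

Baseline:
  S = 63
  T = 81 − 3·63 = -108
Option 1 (S − 18):
  S = 63 − 18 = 45
  T = 81 − 3·45 = -54
Change in T: -54 − (-108) = 54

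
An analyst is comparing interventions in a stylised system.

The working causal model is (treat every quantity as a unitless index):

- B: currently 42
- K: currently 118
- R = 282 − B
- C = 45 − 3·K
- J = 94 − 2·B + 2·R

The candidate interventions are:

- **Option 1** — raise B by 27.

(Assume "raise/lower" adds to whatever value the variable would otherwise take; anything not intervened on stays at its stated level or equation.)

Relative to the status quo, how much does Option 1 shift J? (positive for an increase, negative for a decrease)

-108

Baseline:
  B = 42
  R = 282 − 42 = 240
  J = 94 − 2·42 + 2·240 = 490
Option 1 (B + 27):
  B = 42 + 27 = 69
  R = 282 − 69 = 213
  J = 94 − 2·69 + 2·213 = 382
Change in J: 382 − 490 = -108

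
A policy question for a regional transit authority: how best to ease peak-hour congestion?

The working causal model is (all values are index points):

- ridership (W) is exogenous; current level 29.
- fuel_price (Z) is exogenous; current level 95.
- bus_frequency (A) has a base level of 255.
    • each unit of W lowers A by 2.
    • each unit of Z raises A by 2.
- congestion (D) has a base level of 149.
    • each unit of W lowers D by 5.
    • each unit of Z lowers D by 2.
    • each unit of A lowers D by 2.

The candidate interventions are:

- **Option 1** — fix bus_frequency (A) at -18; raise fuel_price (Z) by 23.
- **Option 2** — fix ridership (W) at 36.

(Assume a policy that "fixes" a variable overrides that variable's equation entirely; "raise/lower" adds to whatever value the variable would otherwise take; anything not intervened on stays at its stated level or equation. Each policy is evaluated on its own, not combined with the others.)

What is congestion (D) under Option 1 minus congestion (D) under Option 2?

Option 1 (A := -18, Z + 23):
  W = 29
  Z = 95 + 23 = 118
  A = -18
  D = 149 − 5·29 − 2·118 − 2·(-18) = -196
Option 2 (W := 36):
  W = 36
  Z = 95
  A = 255 − 2·36 + 2·95 = 373
  D = 149 − 5·36 − 2·95 − 2·373 = -967
D: -196 − (-967) = 771

771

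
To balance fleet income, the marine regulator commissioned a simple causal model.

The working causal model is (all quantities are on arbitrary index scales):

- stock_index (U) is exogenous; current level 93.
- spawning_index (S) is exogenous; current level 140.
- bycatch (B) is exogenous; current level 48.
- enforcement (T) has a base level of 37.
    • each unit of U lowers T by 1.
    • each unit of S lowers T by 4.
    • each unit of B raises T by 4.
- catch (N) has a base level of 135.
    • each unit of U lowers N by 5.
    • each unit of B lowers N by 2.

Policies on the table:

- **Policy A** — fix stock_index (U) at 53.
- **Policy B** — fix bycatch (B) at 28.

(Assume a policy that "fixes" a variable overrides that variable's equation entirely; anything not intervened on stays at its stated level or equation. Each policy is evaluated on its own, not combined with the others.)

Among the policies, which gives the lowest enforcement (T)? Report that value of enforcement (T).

Policy A (U := 53):
  U = 53
  S = 140
  B = 48
  T = 37 − 53 − 4·140 + 4·48 = -384
Policy B (B := 28):
  U = 93
  S = 140
  B = 28
  T = 37 − 93 − 4·140 + 4·28 = -504
Comparing — Policy A: T=-384, Policy B: T=-504. Lowest is -504 (Policy B).

-504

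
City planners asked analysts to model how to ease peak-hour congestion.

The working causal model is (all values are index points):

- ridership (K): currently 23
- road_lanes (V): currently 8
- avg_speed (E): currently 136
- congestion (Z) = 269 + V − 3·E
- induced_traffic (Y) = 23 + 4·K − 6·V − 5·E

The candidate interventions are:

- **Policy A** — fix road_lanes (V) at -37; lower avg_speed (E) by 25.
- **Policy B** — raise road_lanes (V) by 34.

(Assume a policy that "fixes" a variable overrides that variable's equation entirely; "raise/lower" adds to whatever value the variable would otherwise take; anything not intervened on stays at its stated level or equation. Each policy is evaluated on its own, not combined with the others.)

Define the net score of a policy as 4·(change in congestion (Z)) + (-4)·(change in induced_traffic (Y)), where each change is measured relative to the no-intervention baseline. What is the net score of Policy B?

952

Baseline:
  K = 23
  V = 8
  E = 136
  Z = 269 + 8 − 3·136 = -131
  Y = 23 + 4·23 − 6·8 − 5·136 = -613
Policy B (V + 34):
  K = 23
  V = 8 + 34 = 42
  E = 136
  Z = 269 + 42 − 3·136 = -97
  Y = 23 + 4·23 − 6·42 − 5·136 = -817
ΔZ = -97 − (-131) = 34; ΔY = -817 − (-613) = -204
Score = 4·34 + (-4)·(-204) = 952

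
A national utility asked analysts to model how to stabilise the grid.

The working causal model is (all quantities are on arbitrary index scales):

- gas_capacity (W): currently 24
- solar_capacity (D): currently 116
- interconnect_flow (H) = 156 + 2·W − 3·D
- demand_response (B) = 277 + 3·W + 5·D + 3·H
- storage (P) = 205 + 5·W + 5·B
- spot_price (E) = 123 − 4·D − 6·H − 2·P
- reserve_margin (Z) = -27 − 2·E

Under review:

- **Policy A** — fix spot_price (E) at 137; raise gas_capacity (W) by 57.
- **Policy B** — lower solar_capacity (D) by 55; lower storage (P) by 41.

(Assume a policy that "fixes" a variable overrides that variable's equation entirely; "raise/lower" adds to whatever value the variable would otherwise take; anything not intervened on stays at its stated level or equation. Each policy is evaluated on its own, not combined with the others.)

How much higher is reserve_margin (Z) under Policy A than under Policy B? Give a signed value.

Policy A (E := 137, W + 57):
  W = 24 + 57 = 81
  D = 116
  H = 156 + 2·81 − 3·116 = -30
  B = 277 + 3·81 + 5·116 + 3·(-30) = 1010
  P = 205 + 5·81 + 5·1010 = 5660
  E = 137
  Z = -27 − 2·137 = -301
Policy B (D − 55, P − 41):
  W = 24
  D = 116 − 55 = 61
  H = 156 + 2·24 − 3·61 = 21
  B = 277 + 3·24 + 5·61 + 3·21 = 717
  P = 205 + 5·24 + 5·717 (−41 from intervention) = 3869
  E = 123 − 4·61 − 6·21 − 2·3869 = -7985
  Z = -27 − 2·(-7985) = 15943
Z: -301 − 15943 = -16244

-16244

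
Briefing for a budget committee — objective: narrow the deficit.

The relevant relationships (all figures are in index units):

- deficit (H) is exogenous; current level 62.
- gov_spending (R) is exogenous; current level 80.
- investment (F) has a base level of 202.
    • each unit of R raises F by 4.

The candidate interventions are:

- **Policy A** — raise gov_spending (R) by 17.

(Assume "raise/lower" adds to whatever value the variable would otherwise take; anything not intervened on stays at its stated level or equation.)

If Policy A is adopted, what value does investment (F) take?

Policy A (R + 17):
  R = 80 + 17 = 97
  F = 202 + 4·97 = 590

590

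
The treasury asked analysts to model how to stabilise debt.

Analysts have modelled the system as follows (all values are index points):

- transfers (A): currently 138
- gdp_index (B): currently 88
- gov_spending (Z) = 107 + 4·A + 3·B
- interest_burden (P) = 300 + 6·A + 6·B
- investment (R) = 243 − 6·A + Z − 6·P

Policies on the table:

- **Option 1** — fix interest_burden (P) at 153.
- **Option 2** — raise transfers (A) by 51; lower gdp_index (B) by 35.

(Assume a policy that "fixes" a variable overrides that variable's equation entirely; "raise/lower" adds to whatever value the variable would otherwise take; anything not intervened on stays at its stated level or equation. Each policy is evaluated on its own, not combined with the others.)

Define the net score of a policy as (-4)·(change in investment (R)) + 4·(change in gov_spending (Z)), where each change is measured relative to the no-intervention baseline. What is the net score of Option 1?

-36072

Baseline:
  A = 138
  B = 88
  Z = 107 + 4·138 + 3·88 = 923
  P = 300 + 6·138 + 6·88 = 1656
  R = 243 − 6·138 + 923 − 6·1656 = -9598
Option 1 (P := 153):
  A = 138
  B = 88
  Z = 107 + 4·138 + 3·88 = 923
  P = 153
  R = 243 − 6·138 + 923 − 6·153 = -580
ΔR = -580 − (-9598) = 9018; ΔZ = 923 − 923 = 0
Score = (-4)·9018 + 4·0 = -36072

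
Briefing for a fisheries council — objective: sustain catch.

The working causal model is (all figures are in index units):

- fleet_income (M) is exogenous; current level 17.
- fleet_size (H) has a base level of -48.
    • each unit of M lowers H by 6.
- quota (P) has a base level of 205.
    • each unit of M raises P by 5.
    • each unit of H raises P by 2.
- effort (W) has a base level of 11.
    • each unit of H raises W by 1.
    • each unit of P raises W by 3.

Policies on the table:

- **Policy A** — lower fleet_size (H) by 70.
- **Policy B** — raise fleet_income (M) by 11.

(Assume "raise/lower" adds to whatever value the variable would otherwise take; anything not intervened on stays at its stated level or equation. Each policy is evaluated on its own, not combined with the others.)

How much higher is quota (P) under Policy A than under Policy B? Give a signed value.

Policy A (H − 70):
  M = 17
  H = -48 − 6·17 (−70 from intervention) = -220
  P = 205 + 5·17 + 2·(-220) = -150
Policy B (M + 11):
  M = 17 + 11 = 28
  H = -48 − 6·28 = -216
  P = 205 + 5·28 + 2·(-216) = -87
P: -150 − (-87) = -63

-63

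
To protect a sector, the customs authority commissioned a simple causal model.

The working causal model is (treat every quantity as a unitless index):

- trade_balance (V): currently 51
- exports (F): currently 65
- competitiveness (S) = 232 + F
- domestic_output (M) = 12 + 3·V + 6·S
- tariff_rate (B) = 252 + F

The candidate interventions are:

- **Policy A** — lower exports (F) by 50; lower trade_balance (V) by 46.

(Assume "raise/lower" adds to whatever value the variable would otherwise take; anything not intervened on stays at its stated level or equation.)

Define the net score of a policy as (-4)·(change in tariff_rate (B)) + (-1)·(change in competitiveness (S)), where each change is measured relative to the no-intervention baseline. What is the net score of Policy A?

Baseline:
  F = 65
  S = 232 + 65 = 297
  B = 252 + 65 = 317
Policy A (F − 50, V − 46):
  F = 65 − 50 = 15
  S = 232 + 15 = 247
  B = 252 + 15 = 267
ΔB = 267 − 317 = -50; ΔS = 247 − 297 = -50
Score = (-4)·(-50) + (-1)·(-50) = 250

250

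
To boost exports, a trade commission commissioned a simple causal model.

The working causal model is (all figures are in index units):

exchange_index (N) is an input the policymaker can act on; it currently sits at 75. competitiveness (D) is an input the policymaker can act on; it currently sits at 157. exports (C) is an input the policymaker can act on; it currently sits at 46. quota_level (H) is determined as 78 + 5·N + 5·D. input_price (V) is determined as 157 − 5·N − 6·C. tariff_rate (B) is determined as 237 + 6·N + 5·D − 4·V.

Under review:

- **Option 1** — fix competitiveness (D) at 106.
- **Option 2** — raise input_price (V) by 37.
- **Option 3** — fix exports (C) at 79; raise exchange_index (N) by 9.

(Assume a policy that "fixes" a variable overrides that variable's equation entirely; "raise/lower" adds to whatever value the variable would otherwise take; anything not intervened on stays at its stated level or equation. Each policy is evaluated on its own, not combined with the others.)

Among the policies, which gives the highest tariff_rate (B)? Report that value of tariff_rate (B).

4474

Option 1 (D := 106):
  N = 75
  D = 106
  C = 46
  V = 157 − 5·75 − 6·46 = -494
  B = 237 + 6·75 + 5·106 − 4·(-494) = 3193
Option 2 (V + 37):
  N = 75
  D = 157
  C = 46
  V = 157 − 5·75 − 6·46 (+37 from intervention) = -457
  B = 237 + 6·75 + 5·157 − 4·(-457) = 3300
Option 3 (C := 79, N + 9):
  N = 75 + 9 = 84
  D = 157
  C = 79
  V = 157 − 5·84 − 6·79 = -737
  B = 237 + 6·84 + 5·157 − 4·(-737) = 4474
Comparing — Option 1: B=3193, Option 2: B=3300, Option 3: B=4474. Highest is 4474 (Option 3).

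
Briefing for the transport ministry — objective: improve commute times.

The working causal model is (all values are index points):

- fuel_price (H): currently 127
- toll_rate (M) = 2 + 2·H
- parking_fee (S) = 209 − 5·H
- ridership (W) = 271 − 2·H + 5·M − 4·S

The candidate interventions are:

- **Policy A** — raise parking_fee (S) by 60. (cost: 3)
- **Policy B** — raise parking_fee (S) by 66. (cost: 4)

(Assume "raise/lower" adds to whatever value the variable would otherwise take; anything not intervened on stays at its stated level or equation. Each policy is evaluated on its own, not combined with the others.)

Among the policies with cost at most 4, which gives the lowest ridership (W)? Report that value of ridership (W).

2737

Policy A (S + 60):
  H = 127
  M = 2 + 2·127 = 256
  S = 209 − 5·127 (+60 from intervention) = -366
  W = 271 − 2·127 + 5·256 − 4·(-366) = 2761
Policy B (S + 66):
  H = 127
  M = 2 + 2·127 = 256
  S = 209 − 5·127 (+66 from intervention) = -360
  W = 271 − 2·127 + 5·256 − 4·(-360) = 2737
Comparing — Policy A: W=2761, Policy B: W=2737. Lowest is 2737 (Policy B).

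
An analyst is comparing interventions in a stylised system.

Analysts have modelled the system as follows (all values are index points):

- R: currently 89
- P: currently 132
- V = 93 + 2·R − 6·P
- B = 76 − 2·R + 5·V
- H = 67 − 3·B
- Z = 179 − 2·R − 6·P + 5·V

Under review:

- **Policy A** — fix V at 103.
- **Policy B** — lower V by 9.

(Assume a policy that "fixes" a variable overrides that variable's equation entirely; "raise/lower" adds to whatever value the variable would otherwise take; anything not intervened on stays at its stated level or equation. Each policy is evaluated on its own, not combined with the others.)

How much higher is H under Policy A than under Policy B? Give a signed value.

Policy A (V := 103):
  R = 89
  P = 132
  V = 103
  B = 76 − 2·89 + 5·103 = 413
  H = 67 − 3·413 = -1172
Policy B (V − 9):
  R = 89
  P = 132
  V = 93 + 2·89 − 6·132 (−9 from intervention) = -530
  B = 76 − 2·89 + 5·(-530) = -2752
  H = 67 − 3·(-2752) = 8323
H: -1172 − 8323 = -9495

-9495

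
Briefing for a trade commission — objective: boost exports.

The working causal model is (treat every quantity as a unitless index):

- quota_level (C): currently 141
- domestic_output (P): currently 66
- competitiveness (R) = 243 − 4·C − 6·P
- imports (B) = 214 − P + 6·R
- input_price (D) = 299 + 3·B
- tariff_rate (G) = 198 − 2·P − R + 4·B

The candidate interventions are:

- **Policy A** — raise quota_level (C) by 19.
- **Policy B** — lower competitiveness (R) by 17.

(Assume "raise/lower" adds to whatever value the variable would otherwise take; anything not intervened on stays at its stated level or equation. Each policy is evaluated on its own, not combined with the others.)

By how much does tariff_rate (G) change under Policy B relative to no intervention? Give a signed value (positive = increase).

-391

Baseline:
  C = 141
  P = 66
  R = 243 − 4·141 − 6·66 = -717
  B = 214 − 66 + 6·(-717) = -4154
  G = 198 − 2·66 − (-717) + 4·(-4154) = -15833
Policy B (R − 17):
  C = 141
  P = 66
  R = 243 − 4·141 − 6·66 (−17 from intervention) = -734
  B = 214 − 66 + 6·(-734) = -4256
  G = 198 − 2·66 − (-734) + 4·(-4256) = -16224
Change in G: -16224 − (-15833) = -391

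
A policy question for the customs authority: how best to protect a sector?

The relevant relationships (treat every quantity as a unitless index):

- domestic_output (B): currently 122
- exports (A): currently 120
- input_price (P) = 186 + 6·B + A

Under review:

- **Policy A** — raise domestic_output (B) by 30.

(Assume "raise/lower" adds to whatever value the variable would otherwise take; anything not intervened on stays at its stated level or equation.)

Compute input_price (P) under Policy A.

1218

Policy A (B + 30):
  B = 122 + 30 = 152
  A = 120
  P = 186 + 6·152 + 120 = 1218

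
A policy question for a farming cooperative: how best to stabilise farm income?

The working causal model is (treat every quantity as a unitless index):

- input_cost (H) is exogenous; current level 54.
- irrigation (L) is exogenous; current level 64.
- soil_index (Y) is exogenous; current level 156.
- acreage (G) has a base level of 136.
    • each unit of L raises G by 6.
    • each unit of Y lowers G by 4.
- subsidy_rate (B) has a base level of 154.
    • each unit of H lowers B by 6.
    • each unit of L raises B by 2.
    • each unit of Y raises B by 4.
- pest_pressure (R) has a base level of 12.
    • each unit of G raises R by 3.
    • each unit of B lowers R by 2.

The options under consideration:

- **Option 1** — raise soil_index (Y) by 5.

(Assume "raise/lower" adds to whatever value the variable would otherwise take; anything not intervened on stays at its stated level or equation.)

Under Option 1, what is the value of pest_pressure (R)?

-1564

Option 1 (Y + 5):
  H = 54
  L = 64
  Y = 156 + 5 = 161
  G = 136 + 6·64 − 4·161 = -124
  B = 154 − 6·54 + 2·64 + 4·161 = 602
  R = 12 + 3·(-124) − 2·602 = -1564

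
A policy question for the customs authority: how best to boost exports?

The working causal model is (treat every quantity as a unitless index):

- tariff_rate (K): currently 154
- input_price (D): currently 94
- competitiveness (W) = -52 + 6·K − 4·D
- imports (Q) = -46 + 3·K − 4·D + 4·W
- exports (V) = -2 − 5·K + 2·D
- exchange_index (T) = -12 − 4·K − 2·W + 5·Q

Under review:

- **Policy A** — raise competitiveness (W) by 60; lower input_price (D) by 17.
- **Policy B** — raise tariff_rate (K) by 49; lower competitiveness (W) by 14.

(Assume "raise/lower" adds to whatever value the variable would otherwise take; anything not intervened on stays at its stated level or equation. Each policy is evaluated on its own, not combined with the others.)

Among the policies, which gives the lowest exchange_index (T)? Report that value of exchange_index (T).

11144

Policy A (W + 60, D − 17):
  K = 154
  D = 94 − 17 = 77
  W = -52 + 6·154 − 4·77 (+60 from intervention) = 624
  Q = -46 + 3·154 − 4·77 + 4·624 = 2604
  T = -12 − 4·154 − 2·624 + 5·2604 = 11144
Policy B (K + 49, W − 14):
  K = 154 + 49 = 203
  D = 94
  W = -52 + 6·203 − 4·94 (−14 from intervention) = 776
  Q = -46 + 3·203 − 4·94 + 4·776 = 3291
  T = -12 − 4·203 − 2·776 + 5·3291 = 14079
Comparing — Policy A: T=11144, Policy B: T=14079. Lowest is 11144 (Policy A).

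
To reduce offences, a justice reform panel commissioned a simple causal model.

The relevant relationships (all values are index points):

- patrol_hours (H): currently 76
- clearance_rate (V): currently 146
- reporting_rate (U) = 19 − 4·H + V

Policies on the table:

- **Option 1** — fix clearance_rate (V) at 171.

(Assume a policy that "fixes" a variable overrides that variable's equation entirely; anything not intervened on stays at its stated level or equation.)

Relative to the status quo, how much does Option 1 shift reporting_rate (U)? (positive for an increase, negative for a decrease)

25

Baseline:
  H = 76
  V = 146
  U = 19 − 4·76 + 146 = -139
Option 1 (V := 171):
  H = 76
  V = 171
  U = 19 − 4·76 + 171 = -114
Change in U: -114 − (-139) = 25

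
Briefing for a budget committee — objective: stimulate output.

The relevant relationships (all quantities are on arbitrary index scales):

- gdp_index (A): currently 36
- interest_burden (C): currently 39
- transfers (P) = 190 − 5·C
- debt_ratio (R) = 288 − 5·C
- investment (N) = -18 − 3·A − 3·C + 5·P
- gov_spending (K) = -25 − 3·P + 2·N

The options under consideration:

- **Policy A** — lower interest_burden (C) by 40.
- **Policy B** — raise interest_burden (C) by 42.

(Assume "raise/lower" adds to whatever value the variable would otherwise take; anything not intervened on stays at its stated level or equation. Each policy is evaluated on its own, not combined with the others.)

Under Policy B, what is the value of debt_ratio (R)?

-117

Policy B (C + 42):
  C = 39 + 42 = 81
  R = 288 − 5·81 = -117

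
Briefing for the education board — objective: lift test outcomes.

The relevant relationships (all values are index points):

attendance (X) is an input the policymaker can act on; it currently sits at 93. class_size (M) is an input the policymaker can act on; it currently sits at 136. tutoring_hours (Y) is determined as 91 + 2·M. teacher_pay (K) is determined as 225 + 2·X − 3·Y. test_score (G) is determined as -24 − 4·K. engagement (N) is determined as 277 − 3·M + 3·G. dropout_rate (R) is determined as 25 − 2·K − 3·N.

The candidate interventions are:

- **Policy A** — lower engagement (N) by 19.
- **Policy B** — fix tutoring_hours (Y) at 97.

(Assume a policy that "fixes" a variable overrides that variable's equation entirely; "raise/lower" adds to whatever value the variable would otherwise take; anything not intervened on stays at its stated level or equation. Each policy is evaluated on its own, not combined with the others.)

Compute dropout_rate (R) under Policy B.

Policy B (Y := 97):
  X = 93
  M = 136
  Y = 97
  K = 225 + 2·93 − 3·97 = 120
  G = -24 − 4·120 = -504
  N = 277 − 3·136 + 3·(-504) = -1643
  R = 25 − 2·120 − 3·(-1643) = 4714

4714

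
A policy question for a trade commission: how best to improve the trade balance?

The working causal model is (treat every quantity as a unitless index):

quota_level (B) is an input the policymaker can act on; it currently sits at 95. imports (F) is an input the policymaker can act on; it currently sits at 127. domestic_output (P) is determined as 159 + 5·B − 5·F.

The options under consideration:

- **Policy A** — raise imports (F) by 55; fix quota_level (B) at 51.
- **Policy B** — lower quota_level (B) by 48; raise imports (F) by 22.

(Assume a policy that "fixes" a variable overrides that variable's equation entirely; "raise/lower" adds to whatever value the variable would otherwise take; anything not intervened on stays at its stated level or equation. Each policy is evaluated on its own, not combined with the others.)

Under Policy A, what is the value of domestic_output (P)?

Policy A (F + 55, B := 51):
  B = 51
  F = 127 + 55 = 182
  P = 159 + 5·51 − 5·182 = -496

-496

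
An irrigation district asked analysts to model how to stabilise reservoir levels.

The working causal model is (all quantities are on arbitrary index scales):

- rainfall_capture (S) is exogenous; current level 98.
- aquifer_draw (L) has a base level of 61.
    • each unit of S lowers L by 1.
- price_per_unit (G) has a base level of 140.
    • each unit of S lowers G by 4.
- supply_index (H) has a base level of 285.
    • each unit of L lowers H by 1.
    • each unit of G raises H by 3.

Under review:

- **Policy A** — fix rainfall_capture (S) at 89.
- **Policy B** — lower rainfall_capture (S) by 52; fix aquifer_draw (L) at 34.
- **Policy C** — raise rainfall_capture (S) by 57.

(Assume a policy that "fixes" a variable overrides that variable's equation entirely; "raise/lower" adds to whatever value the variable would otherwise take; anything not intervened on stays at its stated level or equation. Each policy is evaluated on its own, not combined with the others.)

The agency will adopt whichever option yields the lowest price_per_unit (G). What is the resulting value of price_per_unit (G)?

-480

Policy A (S := 89):
  S = 89
  G = 140 − 4·89 = -216
Policy B (S − 52, L := 34):
  S = 98 − 52 = 46
  G = 140 − 4·46 = -44
Policy C (S + 57):
  S = 98 + 57 = 155
  G = 140 − 4·155 = -480
Comparing — Policy A: G=-216, Policy B: G=-44, Policy C: G=-480. Lowest is -480 (Policy C).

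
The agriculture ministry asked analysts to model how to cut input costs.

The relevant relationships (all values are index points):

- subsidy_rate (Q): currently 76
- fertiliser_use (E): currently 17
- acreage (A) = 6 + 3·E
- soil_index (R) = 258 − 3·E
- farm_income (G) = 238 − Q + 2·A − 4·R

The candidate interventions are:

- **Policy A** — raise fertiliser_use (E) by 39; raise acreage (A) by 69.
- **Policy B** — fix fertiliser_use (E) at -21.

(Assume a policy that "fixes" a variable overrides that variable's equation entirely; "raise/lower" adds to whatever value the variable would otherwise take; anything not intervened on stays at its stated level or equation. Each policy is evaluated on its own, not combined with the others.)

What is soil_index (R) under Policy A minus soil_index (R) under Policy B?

-231

Policy A (E + 39, A + 69):
  E = 17 + 39 = 56
  R = 258 − 3·56 = 90
Policy B (E := -21):
  E = -21
  R = 258 − 3·(-21) = 321
R: 90 − 321 = -231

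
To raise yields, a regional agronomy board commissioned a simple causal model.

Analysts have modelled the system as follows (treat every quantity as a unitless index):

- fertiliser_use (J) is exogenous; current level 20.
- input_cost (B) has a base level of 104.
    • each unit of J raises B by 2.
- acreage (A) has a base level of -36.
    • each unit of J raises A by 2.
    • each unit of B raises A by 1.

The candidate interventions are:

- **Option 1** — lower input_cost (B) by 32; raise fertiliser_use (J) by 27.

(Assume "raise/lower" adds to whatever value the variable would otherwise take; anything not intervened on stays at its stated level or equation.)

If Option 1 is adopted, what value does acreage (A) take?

224

Option 1 (B − 32, J + 27):
  J = 20 + 27 = 47
  B = 104 + 2·47 (−32 from intervention) = 166
  A = -36 + 2·47 + 166 = 224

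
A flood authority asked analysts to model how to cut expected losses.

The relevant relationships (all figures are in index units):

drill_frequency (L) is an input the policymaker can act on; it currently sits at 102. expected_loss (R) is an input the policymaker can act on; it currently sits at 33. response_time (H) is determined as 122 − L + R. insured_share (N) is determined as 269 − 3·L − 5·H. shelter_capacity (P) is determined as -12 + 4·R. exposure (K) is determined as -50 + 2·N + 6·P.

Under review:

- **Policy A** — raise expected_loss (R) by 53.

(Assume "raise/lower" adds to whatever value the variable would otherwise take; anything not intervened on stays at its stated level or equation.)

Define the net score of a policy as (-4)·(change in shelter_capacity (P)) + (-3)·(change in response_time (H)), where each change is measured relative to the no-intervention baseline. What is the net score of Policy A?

Baseline:
  L = 102
  R = 33
  H = 122 − 102 + 33 = 53
  P = -12 + 4·33 = 120
Policy A (R + 53):
  L = 102
  R = 33 + 53 = 86
  H = 122 − 102 + 86 = 106
  P = -12 + 4·86 = 332
ΔP = 332 − 120 = 212; ΔH = 106 − 53 = 53
Score = (-4)·212 + (-3)·53 = -1007

-1007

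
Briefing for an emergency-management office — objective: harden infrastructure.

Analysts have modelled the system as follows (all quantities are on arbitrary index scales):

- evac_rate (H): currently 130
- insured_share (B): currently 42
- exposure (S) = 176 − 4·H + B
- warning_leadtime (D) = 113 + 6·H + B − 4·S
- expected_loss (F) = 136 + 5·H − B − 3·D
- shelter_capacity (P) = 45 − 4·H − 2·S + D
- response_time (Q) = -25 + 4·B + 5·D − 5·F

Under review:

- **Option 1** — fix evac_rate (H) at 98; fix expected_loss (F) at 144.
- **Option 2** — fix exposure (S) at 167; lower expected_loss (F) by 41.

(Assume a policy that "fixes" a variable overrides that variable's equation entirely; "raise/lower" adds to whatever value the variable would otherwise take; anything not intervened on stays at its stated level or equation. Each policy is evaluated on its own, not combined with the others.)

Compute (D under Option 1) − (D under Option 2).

Option 1 (H := 98, F := 144):
  H = 98
  B = 42
  S = 176 − 4·98 + 42 = -174
  D = 113 + 6·98 + 42 − 4·(-174) = 1439
Option 2 (S := 167, F − 41):
  H = 130
  B = 42
  S = 167
  D = 113 + 6·130 + 42 − 4·167 = 267
D: 1439 − 267 = 1172

1172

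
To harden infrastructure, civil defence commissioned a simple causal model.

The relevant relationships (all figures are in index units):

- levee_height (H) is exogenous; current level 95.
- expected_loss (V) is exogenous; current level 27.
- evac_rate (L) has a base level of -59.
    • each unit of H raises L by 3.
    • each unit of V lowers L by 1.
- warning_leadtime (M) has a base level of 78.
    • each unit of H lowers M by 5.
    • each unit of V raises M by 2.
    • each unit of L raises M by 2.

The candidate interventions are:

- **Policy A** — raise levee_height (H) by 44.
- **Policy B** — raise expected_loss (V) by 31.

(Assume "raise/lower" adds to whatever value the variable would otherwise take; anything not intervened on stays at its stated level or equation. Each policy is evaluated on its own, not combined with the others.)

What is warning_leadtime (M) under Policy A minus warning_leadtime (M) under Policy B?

Policy A (H + 44):
  H = 95 + 44 = 139
  V = 27
  L = -59 + 3·139 − 27 = 331
  M = 78 − 5·139 + 2·27 + 2·331 = 99
Policy B (V + 31):
  H = 95
  V = 27 + 31 = 58
  L = -59 + 3·95 − 58 = 168
  M = 78 − 5·95 + 2·58 + 2·168 = 55
M: 99 − 55 = 44

44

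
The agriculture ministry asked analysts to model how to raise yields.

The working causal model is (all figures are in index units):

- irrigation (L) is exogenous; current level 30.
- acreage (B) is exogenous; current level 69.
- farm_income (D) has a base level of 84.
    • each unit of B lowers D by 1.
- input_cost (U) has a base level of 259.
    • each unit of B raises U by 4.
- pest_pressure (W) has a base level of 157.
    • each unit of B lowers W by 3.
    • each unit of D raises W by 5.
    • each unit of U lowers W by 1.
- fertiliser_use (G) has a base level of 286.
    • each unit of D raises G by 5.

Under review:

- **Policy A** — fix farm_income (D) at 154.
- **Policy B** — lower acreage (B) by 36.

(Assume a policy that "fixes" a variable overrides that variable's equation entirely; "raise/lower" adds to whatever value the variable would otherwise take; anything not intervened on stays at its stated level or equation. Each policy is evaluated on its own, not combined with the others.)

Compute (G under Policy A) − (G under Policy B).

Policy A (D := 154):
  B = 69
  D = 154
  G = 286 + 5·154 = 1056
Policy B (B − 36):
  B = 69 − 36 = 33
  D = 84 − 33 = 51
  G = 286 + 5·51 = 541
G: 1056 − 541 = 515

515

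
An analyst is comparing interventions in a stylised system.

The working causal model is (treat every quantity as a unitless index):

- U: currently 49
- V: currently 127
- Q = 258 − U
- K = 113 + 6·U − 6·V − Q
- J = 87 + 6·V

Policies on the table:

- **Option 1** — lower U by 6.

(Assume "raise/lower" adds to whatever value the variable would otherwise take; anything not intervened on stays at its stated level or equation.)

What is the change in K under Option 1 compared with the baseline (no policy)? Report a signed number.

Baseline:
  U = 49
  V = 127
  Q = 258 − 49 = 209
  K = 113 + 6·49 − 6·127 − 209 = -564
Option 1 (U − 6):
  U = 49 − 6 = 43
  V = 127
  Q = 258 − 43 = 215
  K = 113 + 6·43 − 6·127 − 215 = -606
Change in K: -606 − (-564) = -42

-42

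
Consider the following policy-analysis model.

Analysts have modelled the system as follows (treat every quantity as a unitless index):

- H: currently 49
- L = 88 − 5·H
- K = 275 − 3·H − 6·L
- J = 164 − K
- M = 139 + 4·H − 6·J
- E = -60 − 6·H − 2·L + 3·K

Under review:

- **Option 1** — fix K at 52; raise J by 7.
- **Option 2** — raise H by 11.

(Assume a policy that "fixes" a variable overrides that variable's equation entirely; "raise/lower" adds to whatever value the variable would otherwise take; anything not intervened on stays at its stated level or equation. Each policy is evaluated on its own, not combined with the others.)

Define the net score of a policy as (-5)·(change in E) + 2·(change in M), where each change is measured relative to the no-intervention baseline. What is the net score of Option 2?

Baseline:
  H = 49
  L = 88 − 5·49 = -157
  K = 275 − 3·49 − 6·(-157) = 1070
  J = 164 − 1070 = -906
  M = 139 + 4·49 − 6·(-906) = 5771
  E = -60 − 6·49 − 2·(-157) + 3·1070 = 3170
Option 2 (H + 11):
  H = 49 + 11 = 60
  L = 88 − 5·60 = -212
  K = 275 − 3·60 − 6·(-212) = 1367
  J = 164 − 1367 = -1203
  M = 139 + 4·60 − 6·(-1203) = 7597
  E = -60 − 6·60 − 2·(-212) + 3·1367 = 4105
ΔE = 4105 − 3170 = 935; ΔM = 7597 − 5771 = 1826
Score = (-5)·935 + 2·1826 = -1023

-1023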